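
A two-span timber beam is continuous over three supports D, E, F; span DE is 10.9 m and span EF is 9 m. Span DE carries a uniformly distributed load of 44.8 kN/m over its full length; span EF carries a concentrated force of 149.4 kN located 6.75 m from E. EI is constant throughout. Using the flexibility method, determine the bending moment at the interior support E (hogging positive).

M_E = 435.7 kN·m

Insert a hinge at E; M_E is the redundant, and each span becomes simply supported.
End slopes at the hinge E, treating each span as simply supported:
  span DE: UDL 44.8: wL³/(24EI) = 2417/EI
  span EF: point load 149.4 at a = 6.75: Pab(L + b)/(6LEI) = 472.7/EI
  relative rotation θ_0 = (2417 + 472.7)/EI = 2890/EI
A unit hogging moment at E produces rotation L₁/(3EI) + L₂/(3EI) = 6.633/EI.
Compatibility: M_E·(L₁+L₂)/(3EI) = θ_0, giving M_E = 435.7 kN·m (hogging).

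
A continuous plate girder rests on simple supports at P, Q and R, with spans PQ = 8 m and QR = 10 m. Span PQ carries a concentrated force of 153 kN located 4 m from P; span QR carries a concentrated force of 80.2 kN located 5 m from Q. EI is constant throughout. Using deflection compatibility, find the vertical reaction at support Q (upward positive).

R_Q = 158.3 kN

Take M_Q as the redundant. Released structure: two simple spans PQ and QR with a hinge at Q.
Rotations at Q on the released spans (each span's end-slope, ×1/EI):
  span PQ: point load 153 at a = 4: Pab(L + a)/(6LEI) = 612/EI
  span QR: point load 80.2 at a = 5: Pab(L + b)/(6LEI) = 501.2/EI
  relative rotation θ_0 = (612 + 501.2)/EI = 1113/EI
A unit hogging moment at Q produces rotation L₁/(3EI) + L₂/(3EI) = 6/EI.
Compatibility: M_Q·(L₁+L₂)/(3EI) = θ_0, giving M_Q = 185.5 kN·m (hogging).
Span PQ, ΣM about P with M_Q applied at Q: R_Q^{PQ}·8 = 612 + 185.5, so R_Q^{PQ} = 99.69 kN and R_P = 153 − 99.69 = 53.31 kN.
Span QR, ΣM about R: R_Q^{QR}·10 = 401 + 185.5, so R_Q^{QR} = 58.65 kN and R_R = 80.2 − 58.65 = 21.55 kN.
R_Q = 99.69 + 58.65 = 158.3 kN.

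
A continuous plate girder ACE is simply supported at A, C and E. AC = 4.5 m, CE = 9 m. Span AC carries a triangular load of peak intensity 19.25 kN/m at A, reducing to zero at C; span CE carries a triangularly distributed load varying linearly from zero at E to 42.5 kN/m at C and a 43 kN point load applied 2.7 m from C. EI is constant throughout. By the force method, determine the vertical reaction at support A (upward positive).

R_A = -17.04 kN

Insert a hinge at C; M_C is the redundant, and each span becomes simply supported.
Discontinuity in slope at C on the released structure — sum the simple-span end rotations:
  span AC: triangular load, peak 19.25: 7w₀L³/(360EI) = 34.11/EI
  span CE: triangular load, peak 42.5: w₀L³/(45EI) = 688.5/EI
  span CE: point load 43 at a = 2.7: Pab(L + b)/(6LEI) = 207.2/EI
  relative rotation θ_0 = (34.11 + 895.7)/EI = 929.8/EI
A unit hogging moment at C produces rotation L₁/(3EI) + L₂/(3EI) = 4.5/EI.
Compatibility: M_C·(L₁+L₂)/(3EI) = θ_0, giving M_C = 206.6 kN·m (hogging).
Span AC, ΣM about A with M_C applied at C: R_C^{AC}·4.5 = 64.97 + 206.6, so R_C^{AC} = 60.36 kN and R_A = 43.31 − 60.36 = -17.04 kN.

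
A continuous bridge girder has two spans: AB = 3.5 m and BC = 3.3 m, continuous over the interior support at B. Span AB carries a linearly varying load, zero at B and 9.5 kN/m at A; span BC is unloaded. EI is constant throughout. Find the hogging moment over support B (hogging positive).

Insert a hinge at B; M_B is the redundant, and each span becomes simply supported.
Rotations at B on the released spans (each span's end-slope, ×1/EI):
  span AB: triangular load, peak 9.5: 7w₀L³/(360EI) = 7.92/EI
  relative rotation θ_0 = (7.92 + 0)/EI = 7.92/EI
A unit hogging moment at B produces rotation L₁/(3EI) + L₂/(3EI) = 2.267/EI.
Slope continuity at B: θ_0 = M_B·2.267/EI, so M_B = 7.92/2.267 = 3.494 kN·m (hogging).

M_B = 3.494 kN·m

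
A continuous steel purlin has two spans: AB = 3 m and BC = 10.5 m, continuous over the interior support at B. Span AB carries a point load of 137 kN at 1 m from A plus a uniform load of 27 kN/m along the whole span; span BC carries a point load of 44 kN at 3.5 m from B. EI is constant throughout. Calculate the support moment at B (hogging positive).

Release continuity at B by inserting a hinge; the redundant is the internal moment M_B. The primary structure is two simply-supported spans AB and BC.
Discontinuity in slope at B on the released structure — sum the simple-span end rotations:
  span AB: point load 137 at a = 1: Pab(L + a)/(6LEI) = 60.89/EI
  span AB: UDL 27: wL³/(24EI) = 30.38/EI
  span BC: point load 44 at a = 3.5: Pab(L + b)/(6LEI) = 299.4/EI
  relative rotation θ_0 = (91.26 + 299.4)/EI = 390.7/EI
A unit hogging moment at B produces rotation L₁/(3EI) + L₂/(3EI) = 4.5/EI.
Slope continuity at B: θ_0 = M_B·4.5/EI, so M_B = 390.7/4.5 = 86.82 kN·m (hogging).

M_B = 86.82 kN·m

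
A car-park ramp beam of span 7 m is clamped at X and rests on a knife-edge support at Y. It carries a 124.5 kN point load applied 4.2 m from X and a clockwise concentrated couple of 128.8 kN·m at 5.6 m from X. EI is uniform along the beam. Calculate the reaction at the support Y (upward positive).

R_Y = 80.28 kN

Take the reaction at Y as the redundant and release it; the primary structure is a cantilever fixed at X.
Primary-structure tip deflection at Y by superposition:
  point load 124.5 at a = 4.2: Pa²(3L − a)/(6EI) = 6149/EI
  clockwise couple 128.8 at a = 5.6: M₀a(2L − a)/(2EI) = 3029/EI
  δ_0 = 9179/EI
Flexibility coefficient — unit upward force at Y: δ_{YY} = L³/(3EI) = 114.3/EI.
The prop prevents deflection at Y: R_Y = δ_0/δ_{YY} = 9179/114.3 = 80.28 kN.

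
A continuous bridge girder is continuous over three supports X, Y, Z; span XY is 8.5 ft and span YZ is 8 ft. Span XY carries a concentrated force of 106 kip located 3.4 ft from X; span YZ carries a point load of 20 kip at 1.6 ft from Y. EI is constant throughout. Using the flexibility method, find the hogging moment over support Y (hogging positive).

M_Y = 89.15 kip·ft

Take M_Y as the redundant. Released structure: two simple spans XY and YZ with a hinge at Y.
Rotations at Y on the released spans (each span's end-slope, ×1/EI):
  span XY: point load 106 at a = 3.4: Pab(L + a)/(6LEI) = 428.9/EI
  span YZ: point load 20 at a = 1.6: Pab(L + b)/(6LEI) = 61.44/EI
  relative rotation θ_0 = (428.9 + 61.44)/EI = 490.3/EI
A unit hogging moment at Y produces rotation L₁/(3EI) + L₂/(3EI) = 5.5/EI.
Compatibility: M_Y·(L₁+L₂)/(3EI) = θ_0, giving M_Y = 89.15 kip·ft (hogging).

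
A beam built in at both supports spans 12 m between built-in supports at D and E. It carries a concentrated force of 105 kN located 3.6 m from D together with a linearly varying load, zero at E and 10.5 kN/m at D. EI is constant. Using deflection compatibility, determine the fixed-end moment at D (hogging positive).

Take the two fixed-end moments M_D, M_E as redundants; the released structure is the simple span DE.
On the primary (simply-supported) span, the end slopes from the loading are:
  at D: point load 105 at a = 3.6: Pab(L + b)/(6LEI) = 899.6/EI
  at E: point load 105 at a = 3.6: Pab(L + a)/(6LEI) = 688/EI
  at D: triangular load, peak 10.5: w₀L³/(45EI) = 403.2/EI
  at E: triangular load, peak 10.5: 7w₀L³/(360EI) = 352.8/EI
  θ_D0 = 1303/EI,  θ_E0 = 1041/EI
Flexibility coefficients: a unit moment at one end gives L/(3EI) there and L/(6EI) at the far end, so f₁₁ = f₂₂ = 4/EI and f₁₂ = f₂₁ = 2/EI.
Compatibility — zero rotation at each built-in end:
  4 M_D + 2 M_E = 1303
  2 M_D + 4 M_E = 1041
Solving the pair gives M_D = 260.8 kN·m and M_E = 129.8 kN·m (hogging).

M_D = 260.8 kN·m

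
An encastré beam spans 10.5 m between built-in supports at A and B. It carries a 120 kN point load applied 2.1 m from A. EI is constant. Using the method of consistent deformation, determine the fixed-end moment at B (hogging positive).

Release both end moments; the primary structure is a simply-supported span AB with redundants M_A and M_B.
On the primary (simply-supported) span, the end slopes from the loading are:
  at A: point load 120 at a = 2.1: Pab(L + b)/(6LEI) = 635/EI
  at B: point load 120 at a = 2.1: Pab(L + a)/(6LEI) = 423.4/EI
  θ_A0 = 635/EI,  θ_B0 = 423.4/EI
Flexibility coefficients: a unit moment at one end gives L/(3EI) there and L/(6EI) at the far end, so f₁₁ = f₂₂ = 3.5/EI and f₁₂ = f₂₁ = 1.75/EI.
Compatibility — zero rotation at each built-in end:
  3.5 M_A + 1.75 M_B = 635
  1.75 M_A + 3.5 M_B = 423.4
Solving the pair gives M_A = 161.3 kN·m and M_B = 40.32 kN·m (hogging).

M_B = 40.32 kN·m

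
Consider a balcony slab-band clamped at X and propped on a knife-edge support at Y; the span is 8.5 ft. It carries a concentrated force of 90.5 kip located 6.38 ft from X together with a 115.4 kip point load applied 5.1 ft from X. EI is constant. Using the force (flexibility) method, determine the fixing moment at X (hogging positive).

Remove the prop at Y; the released (primary) structure is a cantilever built in at X.
Primary-structure tip deflection at Y by superposition:
  point load 90.5 at a = 6.38: Pa²(3L − a)/(6EI) = 11739/EI
  point load 115.4 at a = 5.1: Pa²(3L − a)/(6EI) = 10205/EI
  δ_0 = 21944/EI
Tip deflection under a unit load at Y: L³/(3EI) = 204.7/EI.
The prop prevents deflection at Y: R_Y = δ_0/δ_{YY} = 21944/204.7 = 107.2 kip.
Moment equilibrium about X: M_X = Σ(load moments about X) − R_Y·L = 1166 − 107.2×8.5 = 254.8 kip·ft.

M_X = 254.8 kip·ft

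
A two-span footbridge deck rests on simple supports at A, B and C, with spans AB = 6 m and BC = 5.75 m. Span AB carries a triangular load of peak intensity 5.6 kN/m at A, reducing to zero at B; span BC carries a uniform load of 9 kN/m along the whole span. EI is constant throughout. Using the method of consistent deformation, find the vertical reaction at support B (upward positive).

R_B = 39.72 kN

Insert a hinge at B; M_B is the redundant, and each span becomes simply supported.
End slopes at the hinge B, treating each span as simply supported:
  span AB: triangular load, peak 5.6: 7w₀L³/(360EI) = 23.52/EI
  span BC: UDL 9: wL³/(24EI) = 71.29/EI
  relative rotation θ_0 = (23.52 + 71.29)/EI = 94.81/EI
A unit hogging moment at B produces rotation L₁/(3EI) + L₂/(3EI) = 3.917/EI.
Compatibility: M_B·(L₁+L₂)/(3EI) = θ_0, giving M_B = 24.21 kN·m (hogging).
Span AB, ΣM about A with M_B applied at B: R_B^{AB}·6 = 33.6 + 24.21, so R_B^{AB} = 9.635 kN and R_A = 16.8 − 9.635 = 7.165 kN.
Span BC, ΣM about C: R_B^{BC}·5.75 = 148.8 + 24.21, so R_B^{BC} = 30.08 kN and R_C = 51.75 − 30.08 = 21.67 kN.
R_B = 9.635 + 30.08 = 39.72 kN.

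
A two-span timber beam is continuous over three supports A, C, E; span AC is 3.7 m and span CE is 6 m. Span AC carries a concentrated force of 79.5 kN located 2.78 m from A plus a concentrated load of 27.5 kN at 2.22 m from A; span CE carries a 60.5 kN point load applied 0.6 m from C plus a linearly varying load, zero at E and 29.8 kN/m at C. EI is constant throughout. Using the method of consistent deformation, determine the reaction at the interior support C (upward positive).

R_C = 229.3 kN

Take M_C as the redundant. Released structure: two simple spans AC and CE with a hinge at C.
Rotations at C on the released spans (each span's end-slope, ×1/EI):
  span AC: point load 79.5 at a = 2.78: Pab(L + a)/(6LEI) = 59.35/EI
  span AC: point load 27.5 at a = 2.22: Pab(L + a)/(6LEI) = 24.09/EI
  span CE: point load 60.5 at a = 0.6: Pab(L + b)/(6LEI) = 62.07/EI
  span CE: triangular load, peak 29.8: w₀L³/(45EI) = 143/EI
  relative rotation θ_0 = (83.44 + 205.1)/EI = 288.6/EI
A unit hogging moment at C produces rotation L₁/(3EI) + L₂/(3EI) = 3.233/EI.
Compatibility: M_C·(L₁+L₂)/(3EI) = θ_0, giving M_C = 89.24 kN·m (hogging).
Span AC, ΣM about A with M_C applied at C: R_C^{AC}·3.7 = 282.1 + 89.24, so R_C^{AC} = 100.4 kN and R_A = 107 − 100.4 = 6.647 kN.
Span CE, ΣM about E: R_C^{CE}·6 = 684.3 + 89.24, so R_C^{CE} = 128.9 kN and R_E = 149.9 − 128.9 = 20.98 kN.
R_C = 100.4 + 128.9 = 229.3 kN.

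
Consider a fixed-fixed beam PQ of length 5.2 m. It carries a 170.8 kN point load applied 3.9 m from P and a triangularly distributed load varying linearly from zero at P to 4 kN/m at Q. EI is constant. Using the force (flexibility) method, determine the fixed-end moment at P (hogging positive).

M_P = 45.24 kN·m

Take the two fixed-end moments M_P, M_Q as redundants; the released structure is the simple span PQ.
On the primary (simply-supported) span, the end slopes from the loading are:
  at P: point load 170.8 at a = 3.9: Pab(L + b)/(6LEI) = 180.4/EI
  at Q: point load 170.8 at a = 3.9: Pab(L + a)/(6LEI) = 252.6/EI
  at P: triangular load, peak 4: 7w₀L³/(360EI) = 10.94/EI
  at Q: triangular load, peak 4: w₀L³/(45EI) = 12.5/EI
  θ_P0 = 191.3/EI,  θ_Q0 = 265.1/EI
Flexibility coefficients: a unit moment at one end gives L/(3EI) there and L/(6EI) at the far end, so f₁₁ = f₂₂ = 1.733/EI and f₁₂ = f₂₁ = 0.8667/EI.
Compatibility — zero rotation at each built-in end:
  1.733 M_P + 0.8667 M_Q = 191.3
  0.8667 M_P + 1.733 M_Q = 265.1
Solving the pair gives M_P = 45.24 kN·m and M_Q = 130.3 kN·m (hogging).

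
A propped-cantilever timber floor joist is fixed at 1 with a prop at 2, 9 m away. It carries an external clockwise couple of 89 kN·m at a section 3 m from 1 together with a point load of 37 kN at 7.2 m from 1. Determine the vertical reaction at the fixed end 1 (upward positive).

Release the roller at 2. Primary structure: cantilever fixed at 1.
Downward deflection at the released point 2 due to the loads:
  clockwise couple 89 at a = 3: M₀a(2L − a)/(2EI) = 2002/EI
  point load 37 at a = 7.2: Pa²(3L − a)/(6EI) = 6330/EI
  δ_0 = 8332/EI
Flexibility coefficient — unit upward force at 2: δ_{22} = L³/(3EI) = 243/EI.
The prop prevents deflection at 2: R_2 = δ_0/δ_{22} = 8332/243 = 34.29 kN.
Vertical equilibrium: R_1 = ΣP − R_2 = 37 − 34.29 = 2.711 kN.

R_1 = 2.711 kN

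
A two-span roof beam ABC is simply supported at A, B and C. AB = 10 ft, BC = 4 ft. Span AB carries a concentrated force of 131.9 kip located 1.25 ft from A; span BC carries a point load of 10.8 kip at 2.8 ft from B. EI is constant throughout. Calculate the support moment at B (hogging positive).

M_B = 59.65 kip·ft

Release continuity at B by inserting a hinge; the redundant is the internal moment M_B. The primary structure is two simply-supported spans AB and BC.
End slopes at the hinge B, treating each span as simply supported:
  span AB: point load 131.9 at a = 1.25: Pab(L + a)/(6LEI) = 270.5/EI
  span BC: point load 10.8 at a = 2.8: Pab(L + b)/(6LEI) = 7.862/EI
  relative rotation θ_0 = (270.5 + 7.862)/EI = 278.4/EI
A unit hogging moment at B produces rotation L₁/(3EI) + L₂/(3EI) = 4.667/EI.
Slope continuity at B: θ_0 = M_B·4.667/EI, so M_B = 278.4/4.667 = 59.65 kip·ft (hogging).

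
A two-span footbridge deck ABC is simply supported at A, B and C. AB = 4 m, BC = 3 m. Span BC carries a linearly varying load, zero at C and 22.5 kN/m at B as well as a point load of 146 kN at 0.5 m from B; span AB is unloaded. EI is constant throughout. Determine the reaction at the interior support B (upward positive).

Insert a hinge at B; M_B is the redundant, and each span becomes simply supported.
Rotations at B on the released spans (each span's end-slope, ×1/EI):
  span BC: triangular load, peak 22.5: w₀L³/(45EI) = 13.5/EI
  span BC: point load 146 at a = 0.5: Pab(L + b)/(6LEI) = 55.76/EI
  relative rotation θ_0 = (0 + 69.26)/EI = 69.26/EI
A unit hogging moment at B produces rotation L₁/(3EI) + L₂/(3EI) = 2.333/EI.
Slope continuity at B: θ_0 = M_B·2.333/EI, so M_B = 69.26/2.333 = 29.68 kN·m (hogging).
Span AB, ΣM about A with M_B applied at B: R_B^{AB}·4 = 0 + 29.68, so R_B^{AB} = 7.421 kN and R_A = 0 − 7.421 = -7.421 kN.
Span BC, ΣM about C: R_B^{BC}·3 = 432.5 + 29.68, so R_B^{BC} = 154.1 kN and R_C = 179.8 − 154.1 = 25.69 kN.
R_B = 7.421 + 154.1 = 161.5 kN.

R_B = 161.5 kN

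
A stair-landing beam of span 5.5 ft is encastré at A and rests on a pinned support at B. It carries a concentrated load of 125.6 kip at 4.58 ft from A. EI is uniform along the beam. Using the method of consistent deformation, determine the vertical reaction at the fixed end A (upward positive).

R_A = 31.22 kip

Choose R_B as the redundant. The primary structure is the cantilever fixed at A.
Deflection at B on the released cantilever, summing each load's contribution:
  point load 125.6 at a = 4.58: Pa²(3L − a)/(6EI) = 5234/EI
Tip deflection under a unit load at B: L³/(3EI) = 55.46/EI.
The prop prevents deflection at B: R_B = δ_0/δ_{BB} = 5234/55.46 = 94.38 kip.
Vertical equilibrium: R_A = ΣP − R_B = 125.6 − 94.38 = 31.22 kip.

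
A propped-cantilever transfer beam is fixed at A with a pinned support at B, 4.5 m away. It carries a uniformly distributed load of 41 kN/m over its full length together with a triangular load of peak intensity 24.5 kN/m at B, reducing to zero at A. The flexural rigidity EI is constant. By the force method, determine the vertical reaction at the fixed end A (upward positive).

Choose R_B as the redundant. The primary structure is the cantilever fixed at A.
Downward deflection at the released point B due to the loads:
  UDL 41: wL⁴/(8EI) = 2102/EI
  triangular load, peak 24.5 at the free end: 11w₀L⁴/(120EI) = 920.9/EI
  δ_0 = 3023/EI
Flexibility coefficient — unit upward force at B: δ_{BB} = L³/(3EI) = 30.38/EI.
Compatibility at B: δ_0 − R_B·δ_{BB} = 0, so R_B = 3023/30.38 = 99.51 kN.
Vertical equilibrium: R_A = ΣP − R_B = 239.6 − 99.51 = 140.1 kN.

R_A = 140.1 kN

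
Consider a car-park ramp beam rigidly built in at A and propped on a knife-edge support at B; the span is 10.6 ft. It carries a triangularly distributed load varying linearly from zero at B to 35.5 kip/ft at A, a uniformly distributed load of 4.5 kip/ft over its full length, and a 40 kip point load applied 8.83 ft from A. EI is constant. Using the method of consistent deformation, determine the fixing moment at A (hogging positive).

Release the roller at B. Primary structure: cantilever fixed at A.
Primary-structure tip deflection at B by superposition:
  triangular load, peak 35.5 at the fixed end: w₀L⁴/(30EI) = 14939/EI
  UDL 4.5: wL⁴/(8EI) = 7101/EI
  point load 40 at a = 8.83: Pa²(3L − a)/(6EI) = 11940/EI
  δ_0 = 33980/EI
Flexibility coefficient — unit upward force at B: δ_{BB} = L³/(3EI) = 397/EI.
The prop prevents deflection at B: R_B = δ_0/δ_{BB} = 33980/397 = 85.59 kip.
Moment equilibrium about A: M_A = Σ(load moments about A) − R_B·L = 1271 − 85.59×10.6 = 363.5 kip·ft.

M_A = 363.5 kip·ft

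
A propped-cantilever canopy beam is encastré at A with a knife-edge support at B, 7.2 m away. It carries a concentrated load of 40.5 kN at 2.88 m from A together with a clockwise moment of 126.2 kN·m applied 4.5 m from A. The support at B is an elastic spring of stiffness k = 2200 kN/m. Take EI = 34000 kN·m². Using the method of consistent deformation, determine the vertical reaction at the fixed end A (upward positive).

R_A = 12.91 kN

Release the roller at B. Primary structure: cantilever fixed at A.
Deflection at B on the released cantilever, summing each load's contribution:
  point load 40.5 at a = 2.88: Pa²(3L − a)/(6EI) = 1048/EI
  clockwise couple 126.2 at a = 4.5: M₀a(2L − a)/(2EI) = 2811/EI
  δ_0 = 3859/EI
Flexibility coefficient — unit upward force at B: δ_{BB} = L³/(3EI) = 124.4/EI.
With EI = 34000 kN·m²: δ_0 = 0.11351 m and δ_{BB} = 0.003659 m/kN.
Compatibility — the spring shortens by R_B/k under the reaction it provides: δ_0 − R_B·δ_{BB} = R_B/k. With 1/k = 0.000455 m/kN, R_B = δ_0 / (δ_{BB} + 1/k) = 0.11351 / (0.003659 + 0.000455) = 27.59 kN.
Vertical equilibrium: R_A = ΣP − R_B = 40.5 − 27.59 = 12.91 kN.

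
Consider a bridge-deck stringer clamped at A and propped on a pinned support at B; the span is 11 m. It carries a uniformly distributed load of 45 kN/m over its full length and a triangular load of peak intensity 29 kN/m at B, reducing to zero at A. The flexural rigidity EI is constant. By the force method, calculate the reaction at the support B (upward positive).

Remove the prop at B; the released (primary) structure is a cantilever built in at A.
Free-end deflection of the primary structure under the applied loading (downward +):
  UDL 45: wL⁴/(8EI) = 82356/EI
  triangular load, peak 29 at the free end: 11w₀L⁴/(120EI) = 38921/EI
  δ_0 = 121276/EI
Flexibility coefficient — unit upward force at B: δ_{BB} = L³/(3EI) = 443.7/EI.
Compatibility at B: δ_0 − R_B·δ_{BB} = 0, so R_B = 121276/443.7 = 273.4 kN.

R_B = 273.4 kN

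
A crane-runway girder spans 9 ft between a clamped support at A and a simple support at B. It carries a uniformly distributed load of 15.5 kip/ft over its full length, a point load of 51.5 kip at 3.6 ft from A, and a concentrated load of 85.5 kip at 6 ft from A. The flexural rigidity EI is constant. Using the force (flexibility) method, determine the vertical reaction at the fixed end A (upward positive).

R_A = 169.1 kip

Choose R_B as the redundant. The primary structure is the cantilever fixed at A.
Free-end deflection of the primary structure under the applied loading (downward +):
  UDL 15.5: wL⁴/(8EI) = 12712/EI
  point load 51.5 at a = 3.6: Pa²(3L − a)/(6EI) = 2603/EI
  point load 85.5 at a = 6: Pa²(3L − a)/(6EI) = 10773/EI
  δ_0 = 26088/EI
Tip deflection under a unit load at B: L³/(3EI) = 243/EI.
Compatibility at B: δ_0 − R_B·δ_{BB} = 0, so R_B = 26088/243 = 107.4 kip.
Vertical equilibrium: R_A = ΣP − R_B = 276.5 − 107.4 = 169.1 kip.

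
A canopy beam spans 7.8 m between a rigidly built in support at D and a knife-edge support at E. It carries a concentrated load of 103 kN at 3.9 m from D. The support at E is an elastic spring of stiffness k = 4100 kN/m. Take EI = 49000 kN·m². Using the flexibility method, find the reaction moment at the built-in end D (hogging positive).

Take the reaction at E as the redundant and release it; the primary structure is a cantilever fixed at D.
Downward deflection at the released point E due to the loads:
  point load 103 at a = 3.9: Pa²(3L − a)/(6EI) = 5092/EI
Flexibility coefficient — unit upward force at E: δ_{EE} = L³/(3EI) = 158.2/EI.
With EI = 49000 kN·m²: δ_0 = 0.10391 m and δ_{EE} = 0.003228 m/kN.
Compatibility — the spring shortens by R_E/k under the reaction it provides: δ_0 − R_E·δ_{EE} = R_E/k. With 1/k = 0.000244 m/kN, R_E = δ_0 / (δ_{EE} + 1/k) = 0.10391 / (0.003228 + 0.000244) = 29.93 kN.
Moment equilibrium about D: M_D = Σ(load moments about D) − R_E·L = 401.7 − 29.93×7.8 = 168.3 kN·m.

M_D = 168.3 kN·m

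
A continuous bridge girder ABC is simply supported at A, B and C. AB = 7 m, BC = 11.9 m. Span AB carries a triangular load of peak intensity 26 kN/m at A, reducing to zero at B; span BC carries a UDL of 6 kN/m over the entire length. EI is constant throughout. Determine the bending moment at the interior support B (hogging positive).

Release continuity at B by inserting a hinge; the redundant is the internal moment M_B. The primary structure is two simply-supported spans AB and BC.
Discontinuity in slope at B on the released structure — sum the simple-span end rotations:
  span AB: triangular load, peak 26: 7w₀L³/(360EI) = 173.4/EI
  span BC: UDL 6: wL³/(24EI) = 421.3/EI
  relative rotation θ_0 = (173.4 + 421.3)/EI = 594.7/EI
A unit hogging moment at B produces rotation L₁/(3EI) + L₂/(3EI) = 6.3/EI.
Compatibility: M_B·(L₁+L₂)/(3EI) = θ_0, giving M_B = 94.4 kN·m (hogging).

M_B = 94.4 kN·m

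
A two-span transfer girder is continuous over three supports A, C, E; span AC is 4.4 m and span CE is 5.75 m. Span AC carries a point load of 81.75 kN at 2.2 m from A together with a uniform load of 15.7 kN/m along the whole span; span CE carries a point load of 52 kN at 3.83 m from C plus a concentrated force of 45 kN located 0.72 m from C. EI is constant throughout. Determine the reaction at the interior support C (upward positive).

Take M_C as the redundant. Released structure: two simple spans AC and CE with a hinge at C.
End slopes at the hinge C, treating each span as simply supported:
  span AC: point load 81.75 at a = 2.2: Pab(L + a)/(6LEI) = 98.92/EI
  span AC: UDL 15.7: wL³/(24EI) = 55.72/EI
  span CE: point load 52 at a = 3.83: Pab(L + b)/(6LEI) = 85.01/EI
  span CE: point load 45 at a = 0.72: Pab(L + b)/(6LEI) = 50.92/EI
  relative rotation θ_0 = (154.6 + 135.9)/EI = 290.6/EI
A unit hogging moment at C produces rotation L₁/(3EI) + L₂/(3EI) = 3.383/EI.
Slope continuity at C: θ_0 = M_C·3.383/EI, so M_C = 290.6/3.383 = 85.88 kN·m (hogging).
Span AC, ΣM about A with M_C applied at C: R_C^{AC}·4.4 = 331.8 + 85.88, so R_C^{AC} = 94.93 kN and R_A = 150.8 − 94.93 = 55.9 kN.
Span CE, ΣM about E: R_C^{CE}·5.75 = 326.2 + 85.88, so R_C^{CE} = 71.67 kN and R_E = 97 − 71.67 = 25.33 kN.
R_C = 94.93 + 71.67 = 166.6 kN.

R_C = 166.6 kN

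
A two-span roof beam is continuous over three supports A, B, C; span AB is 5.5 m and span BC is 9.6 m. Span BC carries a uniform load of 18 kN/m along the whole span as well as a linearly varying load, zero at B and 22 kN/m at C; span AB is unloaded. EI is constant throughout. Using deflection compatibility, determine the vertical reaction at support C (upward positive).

Insert a hinge at B; M_B is the redundant, and each span becomes simply supported.
Discontinuity in slope at B on the released structure — sum the simple-span end rotations:
  span BC: UDL 18: wL³/(24EI) = 663.6/EI
  span BC: triangular load, peak 22: 7w₀L³/(360EI) = 378.5/EI
  relative rotation θ_0 = (0 + 1042)/EI = 1042/EI
A unit hogging moment at B produces rotation L₁/(3EI) + L₂/(3EI) = 5.033/EI.
Slope continuity at B: θ_0 = M_B·5.033/EI, so M_B = 1042/5.033 = 207 kN·m (hogging).
Span BC, ΣM about C: R_B^{BC}·9.6 = 1167 + 207, so R_B^{BC} = 143.2 kN and R_C = 278.4 − 143.2 = 135.2 kN.

R_C = 135.2 kN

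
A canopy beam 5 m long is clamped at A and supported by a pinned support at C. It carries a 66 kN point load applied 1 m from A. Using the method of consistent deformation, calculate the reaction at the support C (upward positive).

R_C = 3.696 kN

Release the roller at C. Primary structure: cantilever fixed at A.
Downward deflection at the released point C due to the loads:
  point load 66 at a = 1: Pa²(3L − a)/(6EI) = 154/EI
Flexibility coefficient — unit upward force at C: δ_{CC} = L³/(3EI) = 41.67/EI.
Compatibility at C: δ_0 − R_C·δ_{CC} = 0, so R_C = 154/41.67 = 3.696 kN.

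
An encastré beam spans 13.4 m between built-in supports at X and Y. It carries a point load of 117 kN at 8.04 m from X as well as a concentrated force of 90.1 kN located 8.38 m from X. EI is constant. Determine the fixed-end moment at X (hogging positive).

Release both end moments; the primary structure is a simply-supported span XY with redundants M_X and M_Y.
On the primary (simply-supported) span, the end slopes from the loading are:
  at X: point load 117 at a = 8.04: Pab(L + b)/(6LEI) = 1176/EI
  at Y: point load 117 at a = 8.04: Pab(L + a)/(6LEI) = 1345/EI
  at X: point load 90.1 at a = 8.38: Pab(L + b)/(6LEI) = 868.4/EI
  at Y: point load 90.1 at a = 8.38: Pab(L + a)/(6LEI) = 1027/EI
  θ_X0 = 2045/EI,  θ_Y0 = 2371/EI
Flexibility coefficients: a unit moment at one end gives L/(3EI) there and L/(6EI) at the far end, so f₁₁ = f₂₂ = 4.467/EI and f₁₂ = f₂₁ = 2.233/EI.
Compatibility — zero rotation at each built-in end:
  4.467 M_X + 2.233 M_Y = 2045
  2.233 M_X + 4.467 M_Y = 2371
Solving the pair gives M_X = 256.5 kN·m and M_Y = 402.7 kN·m (hogging).

M_X = 256.5 kN·m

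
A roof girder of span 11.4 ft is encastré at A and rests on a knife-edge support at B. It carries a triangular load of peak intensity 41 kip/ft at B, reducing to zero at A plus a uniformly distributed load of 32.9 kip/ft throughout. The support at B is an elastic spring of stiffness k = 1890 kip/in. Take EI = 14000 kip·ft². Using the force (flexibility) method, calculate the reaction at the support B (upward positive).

R_B = 268.8 kip

Remove the prop at B; the released (primary) structure is a cantilever built in at A.
Free-end deflection of the primary structure under the applied loading (downward +):
  triangular load, peak 41 at the free end: 11w₀L⁴/(120EI) = 63477/EI
  UDL 32.9: wL⁴/(8EI) = 69458/EI
  δ_0 = 132935/EI
Tip deflection under a unit load at B: L³/(3EI) = 493.8/EI.
With EI = 14000 kip·ft²: δ_0 = 9.4954 ft and δ_{BB} = 0.035275 ft/kip.
Compatibility — the spring shortens by R_B/k under the reaction it provides: δ_0 − R_B·δ_{BB} = R_B/k. With 1/k = 1/(1890×12) ft/kip = 0.000044 ft/kip, R_B = δ_0 / (δ_{BB} + 1/k) = 9.4954 / (0.035275 + 0.000044) = 268.8 kip.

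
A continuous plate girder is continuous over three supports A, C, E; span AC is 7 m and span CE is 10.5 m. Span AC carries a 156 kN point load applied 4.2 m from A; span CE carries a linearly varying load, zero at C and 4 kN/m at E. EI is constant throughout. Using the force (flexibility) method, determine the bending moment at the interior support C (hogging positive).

Insert a hinge at C; M_C is the redundant, and each span becomes simply supported.
End slopes at the hinge C, treating each span as simply supported:
  span AC: point load 156 at a = 4.2: Pab(L + a)/(6LEI) = 489.2/EI
  span CE: triangular load, peak 4: 7w₀L³/(360EI) = 90.04/EI
  relative rotation θ_0 = (489.2 + 90.04)/EI = 579.3/EI
A unit hogging moment at C produces rotation L₁/(3EI) + L₂/(3EI) = 5.833/EI.
Slope continuity at C: θ_0 = M_C·5.833/EI, so M_C = 579.3/5.833 = 99.3 kN·m (hogging).

M_C = 99.3 kN·m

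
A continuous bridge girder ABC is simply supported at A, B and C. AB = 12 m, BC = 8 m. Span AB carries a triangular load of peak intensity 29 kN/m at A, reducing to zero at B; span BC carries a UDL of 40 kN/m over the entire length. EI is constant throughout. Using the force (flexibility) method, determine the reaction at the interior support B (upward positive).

Insert a hinge at B; M_B is the redundant, and each span becomes simply supported.
Rotations at B on the released spans (each span's end-slope, ×1/EI):
  span AB: triangular load, peak 29: 7w₀L³/(360EI) = 974.4/EI
  span BC: UDL 40: wL³/(24EI) = 853.3/EI
  relative rotation θ_0 = (974.4 + 853.3)/EI = 1828/EI
A unit hogging moment at B produces rotation L₁/(3EI) + L₂/(3EI) = 6.667/EI.
Slope continuity at B: θ_0 = M_B·6.667/EI, so M_B = 1828/6.667 = 274.2 kN·m (hogging).
Span AB, ΣM about A with M_B applied at B: R_B^{AB}·12 = 696 + 274.2, so R_B^{AB} = 80.85 kN and R_A = 174 − 80.85 = 93.15 kN.
Span BC, ΣM about C: R_B^{BC}·8 = 1280 + 274.2, so R_B^{BC} = 194.3 kN and R_C = 320 − 194.3 = 125.7 kN.
R_B = 80.85 + 194.3 = 275.1 kN.

R_B = 275.1 kN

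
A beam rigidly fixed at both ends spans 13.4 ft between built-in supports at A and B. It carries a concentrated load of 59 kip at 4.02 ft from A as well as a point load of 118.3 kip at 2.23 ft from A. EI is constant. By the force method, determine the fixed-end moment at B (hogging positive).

Release both end moments; the primary structure is a simply-supported span AB with redundants M_A and M_B.
End rotations of the released simple span under the applied load (×1/EI):
  at A: point load 59 at a = 4.02: Pab(L + b)/(6LEI) = 630.3/EI
  at B: point load 59 at a = 4.02: Pab(L + a)/(6LEI) = 482/EI
  at A: point load 118.3 at a = 2.23: Pab(L + b)/(6LEI) = 900.5/EI
  at B: point load 118.3 at a = 2.23: Pab(L + a)/(6LEI) = 572.9/EI
  θ_A0 = 1531/EI,  θ_B0 = 1055/EI
Flexibility coefficients: a unit moment at one end gives L/(3EI) there and L/(6EI) at the far end, so f₁₁ = f₂₂ = 4.467/EI and f₁₂ = f₂₁ = 2.233/EI.
Compatibility — zero rotation at each built-in end:
  4.467 M_A + 2.233 M_B = 1531
  2.233 M_A + 4.467 M_B = 1055
Solving the pair gives M_A = 299.5 kip·ft and M_B = 86.4 kip·ft (hogging).

M_B = 86.4 kip·ft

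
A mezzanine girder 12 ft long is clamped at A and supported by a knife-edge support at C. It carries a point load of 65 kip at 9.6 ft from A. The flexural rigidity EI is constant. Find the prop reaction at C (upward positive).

R_C = 45.76 kip

Take the reaction at C as the redundant and release it; the primary structure is a cantilever fixed at A.
Primary-structure tip deflection at C by superposition:
  point load 65 at a = 9.6: Pa²(3L − a)/(6EI) = 26358/EI
Tip deflection under a unit load at C: L³/(3EI) = 576/EI.
The prop prevents deflection at C: R_C = δ_0/δ_{CC} = 26358/576 = 45.76 kip.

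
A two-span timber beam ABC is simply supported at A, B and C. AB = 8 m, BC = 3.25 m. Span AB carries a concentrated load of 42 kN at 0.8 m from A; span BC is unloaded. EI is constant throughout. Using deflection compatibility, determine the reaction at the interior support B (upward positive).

Insert a hinge at B; M_B is the redundant, and each span becomes simply supported.
End slopes at the hinge B, treating each span as simply supported:
  span AB: point load 42 at a = 0.8: Pab(L + a)/(6LEI) = 44.35/EI
  relative rotation θ_0 = (44.35 + 0)/EI = 44.35/EI
A unit hogging moment at B produces rotation L₁/(3EI) + L₂/(3EI) = 3.75/EI.
Slope continuity at B: θ_0 = M_B·3.75/EI, so M_B = 44.35/3.75 = 11.83 kN·m (hogging).
Span AB, ΣM about A with M_B applied at B: R_B^{AB}·8 = 33.6 + 11.83, so R_B^{AB} = 5.678 kN and R_A = 42 − 5.678 = 36.32 kN.
Span BC, ΣM about C: R_B^{BC}·3.25 = 0 + 11.83, so R_B^{BC} = 3.639 kN and R_C = 0 − 3.639 = -3.639 kN.
R_B = 5.678 + 3.639 = 9.318 kN.

R_B = 9.318 kN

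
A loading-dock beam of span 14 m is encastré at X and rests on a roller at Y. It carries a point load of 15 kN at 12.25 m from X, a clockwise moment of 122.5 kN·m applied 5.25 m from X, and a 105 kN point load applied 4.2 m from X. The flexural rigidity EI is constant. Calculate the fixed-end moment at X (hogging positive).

M_X = 285.8 kN·m

Remove the prop at Y; the released (primary) structure is a cantilever built in at X.
Free-end deflection of the primary structure under the applied loading (downward +):
  point load 15 at a = 12.25: Pa²(3L − a)/(6EI) = 11161/EI
  clockwise couple 122.5 at a = 5.25: M₀a(2L − a)/(2EI) = 7316/EI
  point load 105 at a = 4.2: Pa²(3L − a)/(6EI) = 11669/EI
  δ_0 = 30145/EI
Tip deflection under a unit load at Y: L³/(3EI) = 914.7/EI.
Compatibility at Y: δ_0 − R_Y·δ_{YY} = 0, so R_Y = 30145/914.7 = 32.96 kN.
Moment equilibrium about X: M_X = Σ(load moments about X) − R_Y·L = 747.2 − 32.96×14 = 285.8 kN·m.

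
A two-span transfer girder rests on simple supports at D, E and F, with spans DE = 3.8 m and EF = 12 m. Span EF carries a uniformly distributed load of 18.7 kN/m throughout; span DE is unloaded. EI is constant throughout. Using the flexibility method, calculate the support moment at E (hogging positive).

Take M_E as the redundant. Released structure: two simple spans DE and EF with a hinge at E.
Discontinuity in slope at E on the released structure — sum the simple-span end rotations:
  span EF: UDL 18.7: wL³/(24EI) = 1346/EI
  relative rotation θ_0 = (0 + 1346)/EI = 1346/EI
A unit hogging moment at E produces rotation L₁/(3EI) + L₂/(3EI) = 5.267/EI.
Slope continuity at E: θ_0 = M_E·5.267/EI, so M_E = 1346/5.267 = 255.6 kN·m (hogging).

M_E = 255.6 kN·m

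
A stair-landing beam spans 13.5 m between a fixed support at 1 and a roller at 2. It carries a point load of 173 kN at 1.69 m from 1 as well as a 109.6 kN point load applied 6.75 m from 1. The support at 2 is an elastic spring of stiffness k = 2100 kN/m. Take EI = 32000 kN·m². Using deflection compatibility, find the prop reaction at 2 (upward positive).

Take the reaction at 2 as the redundant and release it; the primary structure is a cantilever fixed at 1.
Free-end deflection of the primary structure under the applied loading (downward +):
  point load 173 at a = 1.69: Pa²(3L − a)/(6EI) = 3196/EI
  point load 109.6 at a = 6.75: Pa²(3L − a)/(6EI) = 28089/EI
  δ_0 = 31285/EI
Flexibility coefficient — unit upward force at 2: δ_{22} = L³/(3EI) = 820.1/EI.
With EI = 32000 kN·m²: δ_0 = 0.97767 m and δ_{22} = 0.025629 m/kN.
Compatibility — the spring shortens by R_2/k under the reaction it provides: δ_0 − R_2·δ_{22} = R_2/k. With 1/k = 0.000476 m/kN, R_2 = δ_0 / (δ_{22} + 1/k) = 0.97767 / (0.025629 + 0.000476) = 37.45 kN.

R_2 = 37.45 kN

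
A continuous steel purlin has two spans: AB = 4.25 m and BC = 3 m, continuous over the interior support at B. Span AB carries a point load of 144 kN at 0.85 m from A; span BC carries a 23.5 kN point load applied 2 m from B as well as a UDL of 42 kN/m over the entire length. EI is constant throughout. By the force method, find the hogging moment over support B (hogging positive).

M_B = 58.31 kN·m

Take M_B as the redundant. Released structure: two simple spans AB and BC with a hinge at B.
Rotations at B on the released spans (each span's end-slope, ×1/EI):
  span AB: point load 144 at a = 0.85: Pab(L + a)/(6LEI) = 83.23/EI
  span BC: point load 23.5 at a = 2: Pab(L + b)/(6LEI) = 10.44/EI
  span BC: UDL 42: wL³/(24EI) = 47.25/EI
  relative rotation θ_0 = (83.23 + 57.69)/EI = 140.9/EI
A unit hogging moment at B produces rotation L₁/(3EI) + L₂/(3EI) = 2.417/EI.
Compatibility: M_B·(L₁+L₂)/(3EI) = θ_0, giving M_B = 58.31 kN·m (hogging).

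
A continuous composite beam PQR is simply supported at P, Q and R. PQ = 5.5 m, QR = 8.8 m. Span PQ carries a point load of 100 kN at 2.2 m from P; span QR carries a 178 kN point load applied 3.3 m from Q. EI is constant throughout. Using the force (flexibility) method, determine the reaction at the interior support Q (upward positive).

R_Q = 216 kN

Take M_Q as the redundant. Released structure: two simple spans PQ and QR with a hinge at Q.
End slopes at the hinge Q, treating each span as simply supported:
  span PQ: point load 100 at a = 2.2: Pab(L + a)/(6LEI) = 169.4/EI
  span QR: point load 178 at a = 3.3: Pab(L + b)/(6LEI) = 875/EI
  relative rotation θ_0 = (169.4 + 875)/EI = 1044/EI
A unit hogging moment at Q produces rotation L₁/(3EI) + L₂/(3EI) = 4.767/EI.
Slope continuity at Q: θ_0 = M_Q·4.767/EI, so M_Q = 1044/4.767 = 219.1 kN·m (hogging).
Span PQ, ΣM about P with M_Q applied at Q: R_Q^{PQ}·5.5 = 220 + 219.1, so R_Q^{PQ} = 79.84 kN and R_P = 100 − 79.84 = 20.16 kN.
Span QR, ΣM about R: R_Q^{QR}·8.8 = 979 + 219.1, so R_Q^{QR} = 136.1 kN and R_R = 178 − 136.1 = 41.85 kN.
R_Q = 79.84 + 136.1 = 216 kN.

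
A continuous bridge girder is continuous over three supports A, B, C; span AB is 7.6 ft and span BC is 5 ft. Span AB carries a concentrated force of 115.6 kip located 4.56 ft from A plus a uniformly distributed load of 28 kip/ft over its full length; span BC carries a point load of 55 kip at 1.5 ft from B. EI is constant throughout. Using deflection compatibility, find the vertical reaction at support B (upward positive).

R_B = 294.9 kip

Take M_B as the redundant. Released structure: two simple spans AB and BC with a hinge at B.
End slopes at the hinge B, treating each span as simply supported:
  span AB: point load 115.6 at a = 4.56: Pab(L + a)/(6LEI) = 427.3/EI
  span AB: UDL 28: wL³/(24EI) = 512.1/EI
  span BC: point load 55 at a = 1.5: Pab(L + b)/(6LEI) = 81.81/EI
  relative rotation θ_0 = (939.5 + 81.81)/EI = 1021/EI
A unit hogging moment at B produces rotation L₁/(3EI) + L₂/(3EI) = 4.2/EI.
Slope continuity at B: θ_0 = M_B·4.2/EI, so M_B = 1021/4.2 = 243.2 kip·ft (hogging).
Span AB, ΣM about A with M_B applied at B: R_B^{AB}·7.6 = 1336 + 243.2, so R_B^{AB} = 207.8 kip and R_A = 328.4 − 207.8 = 120.6 kip.
Span BC, ΣM about C: R_B^{BC}·5 = 192.5 + 243.2, so R_B^{BC} = 87.13 kip and R_C = 55 − 87.13 = -32.13 kip.
R_B = 207.8 + 87.13 = 294.9 kip.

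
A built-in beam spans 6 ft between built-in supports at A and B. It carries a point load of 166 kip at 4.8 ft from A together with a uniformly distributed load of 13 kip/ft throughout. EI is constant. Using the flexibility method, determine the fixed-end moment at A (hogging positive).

M_A = 70.87 kip·ft

Release both end moments; the primary structure is a simply-supported span AB with redundants M_A and M_B.
Simple-span end rotations at A and B under the given loads:
  at A: point load 166 at a = 4.8: Pab(L + b)/(6LEI) = 191.2/EI
  at B: point load 166 at a = 4.8: Pab(L + a)/(6LEI) = 286.8/EI
  at A: UDL 13: wL³/(24EI) = 117/EI
  at B: UDL 13: wL³/(24EI) = 117/EI
  θ_A0 = 308.2/EI,  θ_B0 = 403.8/EI
Flexibility coefficients: a unit moment at one end gives L/(3EI) there and L/(6EI) at the far end, so f₁₁ = f₂₂ = 2/EI and f₁₂ = f₂₁ = 1/EI.
Compatibility — zero rotation at each built-in end:
  2 M_A + 1 M_B = 308.2
  1 M_A + 2 M_B = 403.8
Solving the pair gives M_A = 70.87 kip·ft and M_B = 166.5 kip·ft (hogging).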